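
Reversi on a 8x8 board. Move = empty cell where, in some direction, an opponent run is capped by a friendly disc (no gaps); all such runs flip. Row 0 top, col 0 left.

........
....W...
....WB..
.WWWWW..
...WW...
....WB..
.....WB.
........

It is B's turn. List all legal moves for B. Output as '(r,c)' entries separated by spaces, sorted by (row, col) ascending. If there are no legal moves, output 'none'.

Answer: (0,3) (2,2) (2,3) (4,5) (5,2) (5,3) (6,4) (7,5)

Derivation:
(0,3): flips 1 -> legal
(0,4): no bracket -> illegal
(0,5): no bracket -> illegal
(1,3): no bracket -> illegal
(1,5): no bracket -> illegal
(2,0): no bracket -> illegal
(2,1): no bracket -> illegal
(2,2): flips 2 -> legal
(2,3): flips 1 -> legal
(2,6): no bracket -> illegal
(3,0): no bracket -> illegal
(3,6): no bracket -> illegal
(4,0): no bracket -> illegal
(4,1): no bracket -> illegal
(4,2): no bracket -> illegal
(4,5): flips 1 -> legal
(4,6): no bracket -> illegal
(5,2): flips 2 -> legal
(5,3): flips 1 -> legal
(5,6): no bracket -> illegal
(6,3): no bracket -> illegal
(6,4): flips 1 -> legal
(7,4): no bracket -> illegal
(7,5): flips 1 -> legal
(7,6): no bracket -> illegal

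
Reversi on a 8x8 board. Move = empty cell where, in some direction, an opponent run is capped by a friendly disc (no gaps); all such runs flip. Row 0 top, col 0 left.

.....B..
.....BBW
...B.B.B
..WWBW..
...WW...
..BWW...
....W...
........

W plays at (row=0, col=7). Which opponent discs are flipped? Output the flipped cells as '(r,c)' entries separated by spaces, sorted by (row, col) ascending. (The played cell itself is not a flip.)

Dir NW: edge -> no flip
Dir N: edge -> no flip
Dir NE: edge -> no flip
Dir W: first cell '.' (not opp) -> no flip
Dir E: edge -> no flip
Dir SW: opp run (1,6) (2,5) (3,4) capped by W -> flip
Dir S: first cell 'W' (not opp) -> no flip
Dir SE: edge -> no flip

Answer: (1,6) (2,5) (3,4)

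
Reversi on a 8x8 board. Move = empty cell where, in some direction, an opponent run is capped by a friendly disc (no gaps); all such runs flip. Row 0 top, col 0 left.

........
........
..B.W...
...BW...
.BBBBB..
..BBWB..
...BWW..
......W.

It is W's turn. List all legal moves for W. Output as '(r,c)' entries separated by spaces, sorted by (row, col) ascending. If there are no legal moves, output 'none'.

Answer: (3,1) (3,2) (3,5) (3,6) (4,6) (5,1) (5,6) (6,1) (6,2) (7,2)

Derivation:
(1,1): no bracket -> illegal
(1,2): no bracket -> illegal
(1,3): no bracket -> illegal
(2,1): no bracket -> illegal
(2,3): no bracket -> illegal
(3,0): no bracket -> illegal
(3,1): flips 2 -> legal
(3,2): flips 2 -> legal
(3,5): flips 2 -> legal
(3,6): flips 1 -> legal
(4,0): no bracket -> illegal
(4,6): flips 1 -> legal
(5,0): no bracket -> illegal
(5,1): flips 4 -> legal
(5,6): flips 2 -> legal
(6,1): flips 2 -> legal
(6,2): flips 1 -> legal
(6,6): no bracket -> illegal
(7,2): flips 1 -> legal
(7,3): no bracket -> illegal
(7,4): no bracket -> illegal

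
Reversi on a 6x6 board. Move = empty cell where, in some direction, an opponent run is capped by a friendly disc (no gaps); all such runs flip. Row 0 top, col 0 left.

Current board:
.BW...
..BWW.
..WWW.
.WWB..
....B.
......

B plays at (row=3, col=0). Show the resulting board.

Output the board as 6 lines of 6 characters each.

Place B at (3,0); scan 8 dirs for brackets.
Dir NW: edge -> no flip
Dir N: first cell '.' (not opp) -> no flip
Dir NE: first cell '.' (not opp) -> no flip
Dir W: edge -> no flip
Dir E: opp run (3,1) (3,2) capped by B -> flip
Dir SW: edge -> no flip
Dir S: first cell '.' (not opp) -> no flip
Dir SE: first cell '.' (not opp) -> no flip
All flips: (3,1) (3,2)

Answer: .BW...
..BWW.
..WWW.
BBBB..
....B.
......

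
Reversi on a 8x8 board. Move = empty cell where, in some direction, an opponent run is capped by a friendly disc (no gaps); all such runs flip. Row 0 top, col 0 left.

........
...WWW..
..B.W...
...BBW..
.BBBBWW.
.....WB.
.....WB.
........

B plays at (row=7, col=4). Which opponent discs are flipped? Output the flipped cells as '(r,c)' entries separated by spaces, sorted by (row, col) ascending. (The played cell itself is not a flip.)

Dir NW: first cell '.' (not opp) -> no flip
Dir N: first cell '.' (not opp) -> no flip
Dir NE: opp run (6,5) capped by B -> flip
Dir W: first cell '.' (not opp) -> no flip
Dir E: first cell '.' (not opp) -> no flip
Dir SW: edge -> no flip
Dir S: edge -> no flip
Dir SE: edge -> no flip

Answer: (6,5)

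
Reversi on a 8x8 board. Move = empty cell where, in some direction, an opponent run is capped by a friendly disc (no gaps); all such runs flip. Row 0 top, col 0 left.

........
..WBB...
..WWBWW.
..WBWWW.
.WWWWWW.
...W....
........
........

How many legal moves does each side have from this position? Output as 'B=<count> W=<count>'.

Answer: B=12 W=5

Derivation:
-- B to move --
(0,1): no bracket -> illegal
(0,2): no bracket -> illegal
(0,3): no bracket -> illegal
(1,1): flips 2 -> legal
(1,5): no bracket -> illegal
(1,6): no bracket -> illegal
(1,7): no bracket -> illegal
(2,1): flips 2 -> legal
(2,7): flips 2 -> legal
(3,0): no bracket -> illegal
(3,1): flips 2 -> legal
(3,7): flips 3 -> legal
(4,0): no bracket -> illegal
(4,7): flips 2 -> legal
(5,0): flips 3 -> legal
(5,1): flips 1 -> legal
(5,2): no bracket -> illegal
(5,4): flips 2 -> legal
(5,5): flips 1 -> legal
(5,6): no bracket -> illegal
(5,7): flips 2 -> legal
(6,2): no bracket -> illegal
(6,3): flips 2 -> legal
(6,4): no bracket -> illegal
B mobility = 12
-- W to move --
(0,2): flips 2 -> legal
(0,3): flips 2 -> legal
(0,4): flips 3 -> legal
(0,5): flips 1 -> legal
(1,5): flips 4 -> legal
W mobility = 5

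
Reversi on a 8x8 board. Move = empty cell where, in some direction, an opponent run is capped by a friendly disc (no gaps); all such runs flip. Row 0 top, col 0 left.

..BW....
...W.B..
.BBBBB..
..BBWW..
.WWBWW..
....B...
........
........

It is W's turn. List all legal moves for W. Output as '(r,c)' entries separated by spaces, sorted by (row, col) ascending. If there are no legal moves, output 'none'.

(0,1): flips 1 -> legal
(0,4): no bracket -> illegal
(0,5): flips 2 -> legal
(0,6): flips 3 -> legal
(1,0): no bracket -> illegal
(1,1): flips 2 -> legal
(1,2): flips 3 -> legal
(1,4): flips 3 -> legal
(1,6): flips 1 -> legal
(2,0): no bracket -> illegal
(2,6): no bracket -> illegal
(3,0): no bracket -> illegal
(3,1): flips 3 -> legal
(3,6): no bracket -> illegal
(5,2): flips 1 -> legal
(5,3): flips 3 -> legal
(5,5): no bracket -> illegal
(6,3): flips 1 -> legal
(6,4): flips 1 -> legal
(6,5): no bracket -> illegal

Answer: (0,1) (0,5) (0,6) (1,1) (1,2) (1,4) (1,6) (3,1) (5,2) (5,3) (6,3) (6,4)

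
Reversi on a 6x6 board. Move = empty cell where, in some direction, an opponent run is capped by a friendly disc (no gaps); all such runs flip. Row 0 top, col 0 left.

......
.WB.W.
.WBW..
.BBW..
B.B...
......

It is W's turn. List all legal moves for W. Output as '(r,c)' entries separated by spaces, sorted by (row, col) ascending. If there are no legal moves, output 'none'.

(0,1): flips 1 -> legal
(0,2): no bracket -> illegal
(0,3): flips 1 -> legal
(1,3): flips 1 -> legal
(2,0): no bracket -> illegal
(3,0): flips 2 -> legal
(4,1): flips 2 -> legal
(4,3): flips 1 -> legal
(5,0): no bracket -> illegal
(5,1): flips 1 -> legal
(5,2): no bracket -> illegal
(5,3): no bracket -> illegal

Answer: (0,1) (0,3) (1,3) (3,0) (4,1) (4,3) (5,1)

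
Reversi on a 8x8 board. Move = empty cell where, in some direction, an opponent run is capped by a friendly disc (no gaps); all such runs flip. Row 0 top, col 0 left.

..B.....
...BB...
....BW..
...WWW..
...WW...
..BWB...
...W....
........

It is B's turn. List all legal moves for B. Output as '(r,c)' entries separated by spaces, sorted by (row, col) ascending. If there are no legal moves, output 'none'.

(1,5): no bracket -> illegal
(1,6): flips 3 -> legal
(2,2): no bracket -> illegal
(2,3): no bracket -> illegal
(2,6): flips 1 -> legal
(3,2): flips 1 -> legal
(3,6): flips 1 -> legal
(4,2): flips 1 -> legal
(4,5): no bracket -> illegal
(4,6): flips 1 -> legal
(5,5): no bracket -> illegal
(6,2): no bracket -> illegal
(6,4): no bracket -> illegal
(7,2): flips 1 -> legal
(7,3): no bracket -> illegal
(7,4): flips 1 -> legal

Answer: (1,6) (2,6) (3,2) (3,6) (4,2) (4,6) (7,2) (7,4)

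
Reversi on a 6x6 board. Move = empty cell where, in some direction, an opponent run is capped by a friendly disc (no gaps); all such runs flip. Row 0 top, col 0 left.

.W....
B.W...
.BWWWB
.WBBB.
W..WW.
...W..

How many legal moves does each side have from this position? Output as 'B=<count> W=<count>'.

-- B to move --
(0,0): no bracket -> illegal
(0,2): flips 2 -> legal
(0,3): flips 1 -> legal
(1,1): flips 1 -> legal
(1,3): flips 1 -> legal
(1,4): flips 2 -> legal
(1,5): flips 1 -> legal
(2,0): no bracket -> illegal
(3,0): flips 1 -> legal
(3,5): no bracket -> illegal
(4,1): flips 1 -> legal
(4,2): no bracket -> illegal
(4,5): no bracket -> illegal
(5,0): no bracket -> illegal
(5,1): no bracket -> illegal
(5,2): flips 1 -> legal
(5,4): flips 2 -> legal
(5,5): flips 1 -> legal
B mobility = 11
-- W to move --
(0,0): no bracket -> illegal
(1,1): flips 1 -> legal
(1,4): no bracket -> illegal
(1,5): no bracket -> illegal
(2,0): flips 1 -> legal
(3,0): flips 1 -> legal
(3,5): flips 3 -> legal
(4,1): flips 1 -> legal
(4,2): flips 2 -> legal
(4,5): flips 1 -> legal
W mobility = 7

Answer: B=11 W=7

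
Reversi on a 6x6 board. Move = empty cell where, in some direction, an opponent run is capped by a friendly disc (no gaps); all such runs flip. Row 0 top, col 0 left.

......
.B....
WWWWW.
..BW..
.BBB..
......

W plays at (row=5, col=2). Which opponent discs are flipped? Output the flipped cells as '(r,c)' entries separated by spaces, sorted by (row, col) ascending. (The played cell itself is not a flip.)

Answer: (3,2) (4,2)

Derivation:
Dir NW: opp run (4,1), next='.' -> no flip
Dir N: opp run (4,2) (3,2) capped by W -> flip
Dir NE: opp run (4,3), next='.' -> no flip
Dir W: first cell '.' (not opp) -> no flip
Dir E: first cell '.' (not opp) -> no flip
Dir SW: edge -> no flip
Dir S: edge -> no flip
Dir SE: edge -> no flip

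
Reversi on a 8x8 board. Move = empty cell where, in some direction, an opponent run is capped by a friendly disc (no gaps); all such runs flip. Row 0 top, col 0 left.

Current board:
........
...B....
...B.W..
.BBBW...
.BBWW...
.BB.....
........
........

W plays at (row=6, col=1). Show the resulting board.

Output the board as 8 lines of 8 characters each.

Place W at (6,1); scan 8 dirs for brackets.
Dir NW: first cell '.' (not opp) -> no flip
Dir N: opp run (5,1) (4,1) (3,1), next='.' -> no flip
Dir NE: opp run (5,2) capped by W -> flip
Dir W: first cell '.' (not opp) -> no flip
Dir E: first cell '.' (not opp) -> no flip
Dir SW: first cell '.' (not opp) -> no flip
Dir S: first cell '.' (not opp) -> no flip
Dir SE: first cell '.' (not opp) -> no flip
All flips: (5,2)

Answer: ........
...B....
...B.W..
.BBBW...
.BBWW...
.BW.....
.W......
........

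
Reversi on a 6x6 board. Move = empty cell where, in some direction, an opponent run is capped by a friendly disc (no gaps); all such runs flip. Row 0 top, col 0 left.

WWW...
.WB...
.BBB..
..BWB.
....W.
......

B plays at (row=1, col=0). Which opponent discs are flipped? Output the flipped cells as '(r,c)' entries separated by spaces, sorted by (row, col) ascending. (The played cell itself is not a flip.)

Answer: (1,1)

Derivation:
Dir NW: edge -> no flip
Dir N: opp run (0,0), next=edge -> no flip
Dir NE: opp run (0,1), next=edge -> no flip
Dir W: edge -> no flip
Dir E: opp run (1,1) capped by B -> flip
Dir SW: edge -> no flip
Dir S: first cell '.' (not opp) -> no flip
Dir SE: first cell 'B' (not opp) -> no flip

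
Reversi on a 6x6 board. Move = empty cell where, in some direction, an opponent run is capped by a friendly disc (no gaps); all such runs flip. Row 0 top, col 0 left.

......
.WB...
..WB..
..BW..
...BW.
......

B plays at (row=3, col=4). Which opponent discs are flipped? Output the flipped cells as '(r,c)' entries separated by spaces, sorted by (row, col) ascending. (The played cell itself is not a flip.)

Dir NW: first cell 'B' (not opp) -> no flip
Dir N: first cell '.' (not opp) -> no flip
Dir NE: first cell '.' (not opp) -> no flip
Dir W: opp run (3,3) capped by B -> flip
Dir E: first cell '.' (not opp) -> no flip
Dir SW: first cell 'B' (not opp) -> no flip
Dir S: opp run (4,4), next='.' -> no flip
Dir SE: first cell '.' (not opp) -> no flip

Answer: (3,3)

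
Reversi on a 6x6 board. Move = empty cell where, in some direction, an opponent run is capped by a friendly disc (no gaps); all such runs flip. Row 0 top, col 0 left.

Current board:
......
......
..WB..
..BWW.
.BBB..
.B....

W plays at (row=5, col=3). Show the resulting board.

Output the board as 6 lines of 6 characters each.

Answer: ......
......
..WB..
..BWW.
.BBW..
.B.W..

Derivation:
Place W at (5,3); scan 8 dirs for brackets.
Dir NW: opp run (4,2), next='.' -> no flip
Dir N: opp run (4,3) capped by W -> flip
Dir NE: first cell '.' (not opp) -> no flip
Dir W: first cell '.' (not opp) -> no flip
Dir E: first cell '.' (not opp) -> no flip
Dir SW: edge -> no flip
Dir S: edge -> no flip
Dir SE: edge -> no flip
All flips: (4,3)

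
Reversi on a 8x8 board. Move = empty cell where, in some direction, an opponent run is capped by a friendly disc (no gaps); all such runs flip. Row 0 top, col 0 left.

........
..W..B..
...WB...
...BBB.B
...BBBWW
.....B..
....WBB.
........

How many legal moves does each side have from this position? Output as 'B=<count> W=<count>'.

-- B to move --
(0,1): flips 2 -> legal
(0,2): no bracket -> illegal
(0,3): no bracket -> illegal
(1,1): no bracket -> illegal
(1,3): flips 1 -> legal
(1,4): no bracket -> illegal
(2,1): no bracket -> illegal
(2,2): flips 1 -> legal
(3,2): no bracket -> illegal
(3,6): no bracket -> illegal
(5,3): no bracket -> illegal
(5,4): no bracket -> illegal
(5,6): no bracket -> illegal
(5,7): flips 2 -> legal
(6,3): flips 1 -> legal
(7,3): flips 1 -> legal
(7,4): no bracket -> illegal
(7,5): no bracket -> illegal
B mobility = 6
-- W to move --
(0,4): no bracket -> illegal
(0,5): no bracket -> illegal
(0,6): no bracket -> illegal
(1,3): flips 2 -> legal
(1,4): no bracket -> illegal
(1,6): no bracket -> illegal
(2,2): no bracket -> illegal
(2,5): flips 1 -> legal
(2,6): no bracket -> illegal
(2,7): flips 1 -> legal
(3,2): no bracket -> illegal
(3,6): no bracket -> illegal
(4,2): flips 3 -> legal
(5,2): no bracket -> illegal
(5,3): flips 2 -> legal
(5,4): no bracket -> illegal
(5,6): flips 2 -> legal
(5,7): no bracket -> illegal
(6,7): flips 2 -> legal
(7,4): no bracket -> illegal
(7,5): no bracket -> illegal
(7,6): no bracket -> illegal
(7,7): no bracket -> illegal
W mobility = 7

Answer: B=6 W=7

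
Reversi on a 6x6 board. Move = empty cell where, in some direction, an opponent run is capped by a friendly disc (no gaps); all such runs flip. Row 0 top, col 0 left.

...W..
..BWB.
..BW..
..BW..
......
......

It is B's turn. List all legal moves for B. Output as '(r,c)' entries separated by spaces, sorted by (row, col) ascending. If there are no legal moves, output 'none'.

Answer: (0,4) (2,4) (3,4) (4,4)

Derivation:
(0,2): no bracket -> illegal
(0,4): flips 1 -> legal
(2,4): flips 1 -> legal
(3,4): flips 2 -> legal
(4,2): no bracket -> illegal
(4,3): no bracket -> illegal
(4,4): flips 1 -> legal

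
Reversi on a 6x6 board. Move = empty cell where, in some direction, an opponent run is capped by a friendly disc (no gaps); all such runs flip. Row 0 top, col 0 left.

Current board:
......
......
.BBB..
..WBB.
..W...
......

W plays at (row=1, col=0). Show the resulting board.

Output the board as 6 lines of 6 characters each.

Place W at (1,0); scan 8 dirs for brackets.
Dir NW: edge -> no flip
Dir N: first cell '.' (not opp) -> no flip
Dir NE: first cell '.' (not opp) -> no flip
Dir W: edge -> no flip
Dir E: first cell '.' (not opp) -> no flip
Dir SW: edge -> no flip
Dir S: first cell '.' (not opp) -> no flip
Dir SE: opp run (2,1) capped by W -> flip
All flips: (2,1)

Answer: ......
W.....
.WBB..
..WBB.
..W...
......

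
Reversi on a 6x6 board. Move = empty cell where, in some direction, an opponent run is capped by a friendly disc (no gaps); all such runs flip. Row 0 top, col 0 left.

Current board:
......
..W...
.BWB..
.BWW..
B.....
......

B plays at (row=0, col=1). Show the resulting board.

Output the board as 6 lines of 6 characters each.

Answer: .B....
..B...
.BWB..
.BWW..
B.....
......

Derivation:
Place B at (0,1); scan 8 dirs for brackets.
Dir NW: edge -> no flip
Dir N: edge -> no flip
Dir NE: edge -> no flip
Dir W: first cell '.' (not opp) -> no flip
Dir E: first cell '.' (not opp) -> no flip
Dir SW: first cell '.' (not opp) -> no flip
Dir S: first cell '.' (not opp) -> no flip
Dir SE: opp run (1,2) capped by B -> flip
All flips: (1,2)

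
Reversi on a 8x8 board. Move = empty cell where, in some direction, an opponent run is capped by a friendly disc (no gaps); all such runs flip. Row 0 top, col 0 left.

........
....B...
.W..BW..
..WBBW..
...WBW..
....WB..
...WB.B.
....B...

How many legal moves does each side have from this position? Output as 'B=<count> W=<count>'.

Answer: B=11 W=7

Derivation:
-- B to move --
(1,0): no bracket -> illegal
(1,1): no bracket -> illegal
(1,2): no bracket -> illegal
(1,5): flips 3 -> legal
(1,6): flips 1 -> legal
(2,0): no bracket -> illegal
(2,2): no bracket -> illegal
(2,3): no bracket -> illegal
(2,6): flips 2 -> legal
(3,0): no bracket -> illegal
(3,1): flips 1 -> legal
(3,6): flips 2 -> legal
(4,1): no bracket -> illegal
(4,2): flips 1 -> legal
(4,6): flips 2 -> legal
(5,2): flips 2 -> legal
(5,3): flips 2 -> legal
(5,6): flips 1 -> legal
(6,2): flips 1 -> legal
(6,5): no bracket -> illegal
(7,2): no bracket -> illegal
(7,3): no bracket -> illegal
B mobility = 11
-- W to move --
(0,3): flips 1 -> legal
(0,4): flips 4 -> legal
(0,5): no bracket -> illegal
(1,3): flips 1 -> legal
(1,5): no bracket -> illegal
(2,2): no bracket -> illegal
(2,3): flips 3 -> legal
(4,2): no bracket -> illegal
(4,6): no bracket -> illegal
(5,3): flips 1 -> legal
(5,6): flips 1 -> legal
(5,7): no bracket -> illegal
(6,5): flips 2 -> legal
(6,7): no bracket -> illegal
(7,3): no bracket -> illegal
(7,5): no bracket -> illegal
(7,6): no bracket -> illegal
(7,7): no bracket -> illegal
W mobility = 7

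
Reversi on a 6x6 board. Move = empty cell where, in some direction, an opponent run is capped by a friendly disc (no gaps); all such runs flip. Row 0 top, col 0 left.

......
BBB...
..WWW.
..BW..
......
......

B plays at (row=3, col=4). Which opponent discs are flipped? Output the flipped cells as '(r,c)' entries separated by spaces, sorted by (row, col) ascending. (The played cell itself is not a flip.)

Dir NW: opp run (2,3) capped by B -> flip
Dir N: opp run (2,4), next='.' -> no flip
Dir NE: first cell '.' (not opp) -> no flip
Dir W: opp run (3,3) capped by B -> flip
Dir E: first cell '.' (not opp) -> no flip
Dir SW: first cell '.' (not opp) -> no flip
Dir S: first cell '.' (not opp) -> no flip
Dir SE: first cell '.' (not opp) -> no flip

Answer: (2,3) (3,3)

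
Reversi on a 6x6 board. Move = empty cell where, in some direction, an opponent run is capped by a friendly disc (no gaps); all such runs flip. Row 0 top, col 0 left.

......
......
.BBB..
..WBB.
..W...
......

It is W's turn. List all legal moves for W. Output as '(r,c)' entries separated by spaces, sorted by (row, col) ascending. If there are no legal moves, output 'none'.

(1,0): flips 1 -> legal
(1,1): no bracket -> illegal
(1,2): flips 1 -> legal
(1,3): no bracket -> illegal
(1,4): flips 1 -> legal
(2,0): no bracket -> illegal
(2,4): flips 1 -> legal
(2,5): no bracket -> illegal
(3,0): no bracket -> illegal
(3,1): no bracket -> illegal
(3,5): flips 2 -> legal
(4,3): no bracket -> illegal
(4,4): no bracket -> illegal
(4,5): no bracket -> illegal

Answer: (1,0) (1,2) (1,4) (2,4) (3,5)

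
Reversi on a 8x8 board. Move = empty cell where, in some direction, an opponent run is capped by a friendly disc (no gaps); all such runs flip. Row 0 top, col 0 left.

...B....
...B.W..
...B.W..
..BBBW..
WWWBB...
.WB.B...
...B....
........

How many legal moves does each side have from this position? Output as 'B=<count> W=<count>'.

-- B to move --
(0,4): no bracket -> illegal
(0,5): no bracket -> illegal
(0,6): no bracket -> illegal
(1,4): no bracket -> illegal
(1,6): flips 1 -> legal
(2,4): no bracket -> illegal
(2,6): flips 1 -> legal
(3,0): flips 1 -> legal
(3,1): no bracket -> illegal
(3,6): flips 1 -> legal
(4,5): no bracket -> illegal
(4,6): no bracket -> illegal
(5,0): flips 2 -> legal
(5,3): no bracket -> illegal
(6,0): flips 2 -> legal
(6,1): no bracket -> illegal
(6,2): no bracket -> illegal
B mobility = 6
-- W to move --
(0,2): no bracket -> illegal
(0,4): no bracket -> illegal
(1,2): no bracket -> illegal
(1,4): flips 2 -> legal
(2,1): no bracket -> illegal
(2,2): flips 1 -> legal
(2,4): flips 1 -> legal
(3,1): flips 3 -> legal
(4,5): flips 2 -> legal
(5,3): flips 2 -> legal
(5,5): no bracket -> illegal
(6,1): flips 3 -> legal
(6,2): flips 1 -> legal
(6,4): no bracket -> illegal
(6,5): no bracket -> illegal
(7,2): no bracket -> illegal
(7,3): no bracket -> illegal
(7,4): flips 2 -> legal
W mobility = 9

Answer: B=6 W=9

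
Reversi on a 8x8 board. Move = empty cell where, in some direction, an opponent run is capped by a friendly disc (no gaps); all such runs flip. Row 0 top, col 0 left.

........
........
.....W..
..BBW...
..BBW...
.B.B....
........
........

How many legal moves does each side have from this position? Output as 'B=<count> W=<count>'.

-- B to move --
(1,4): no bracket -> illegal
(1,5): no bracket -> illegal
(1,6): flips 2 -> legal
(2,3): no bracket -> illegal
(2,4): no bracket -> illegal
(2,6): no bracket -> illegal
(3,5): flips 2 -> legal
(3,6): no bracket -> illegal
(4,5): flips 1 -> legal
(5,4): no bracket -> illegal
(5,5): flips 1 -> legal
B mobility = 4
-- W to move --
(2,1): no bracket -> illegal
(2,2): flips 1 -> legal
(2,3): no bracket -> illegal
(2,4): no bracket -> illegal
(3,1): flips 2 -> legal
(4,0): no bracket -> illegal
(4,1): flips 2 -> legal
(5,0): no bracket -> illegal
(5,2): flips 1 -> legal
(5,4): no bracket -> illegal
(6,0): no bracket -> illegal
(6,1): no bracket -> illegal
(6,2): flips 1 -> legal
(6,3): no bracket -> illegal
(6,4): no bracket -> illegal
W mobility = 5

Answer: B=4 W=5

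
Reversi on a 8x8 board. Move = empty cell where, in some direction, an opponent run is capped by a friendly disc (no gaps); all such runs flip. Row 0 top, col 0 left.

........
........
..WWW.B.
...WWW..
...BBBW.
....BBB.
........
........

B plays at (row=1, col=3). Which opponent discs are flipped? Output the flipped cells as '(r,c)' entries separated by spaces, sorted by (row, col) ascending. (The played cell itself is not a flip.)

Dir NW: first cell '.' (not opp) -> no flip
Dir N: first cell '.' (not opp) -> no flip
Dir NE: first cell '.' (not opp) -> no flip
Dir W: first cell '.' (not opp) -> no flip
Dir E: first cell '.' (not opp) -> no flip
Dir SW: opp run (2,2), next='.' -> no flip
Dir S: opp run (2,3) (3,3) capped by B -> flip
Dir SE: opp run (2,4) (3,5) (4,6), next='.' -> no flip

Answer: (2,3) (3,3)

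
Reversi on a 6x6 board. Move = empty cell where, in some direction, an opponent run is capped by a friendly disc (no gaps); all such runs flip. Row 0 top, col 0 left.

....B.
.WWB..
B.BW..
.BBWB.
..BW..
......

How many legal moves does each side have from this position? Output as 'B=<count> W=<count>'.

-- B to move --
(0,0): flips 1 -> legal
(0,1): flips 2 -> legal
(0,2): flips 2 -> legal
(0,3): no bracket -> illegal
(1,0): flips 2 -> legal
(1,4): flips 1 -> legal
(2,1): no bracket -> illegal
(2,4): flips 2 -> legal
(4,4): flips 2 -> legal
(5,2): flips 1 -> legal
(5,3): flips 3 -> legal
(5,4): flips 1 -> legal
B mobility = 10
-- W to move --
(0,2): no bracket -> illegal
(0,3): flips 1 -> legal
(0,5): no bracket -> illegal
(1,0): no bracket -> illegal
(1,4): flips 1 -> legal
(1,5): no bracket -> illegal
(2,1): flips 2 -> legal
(2,4): no bracket -> illegal
(2,5): flips 1 -> legal
(3,0): flips 2 -> legal
(3,5): flips 1 -> legal
(4,0): no bracket -> illegal
(4,1): flips 2 -> legal
(4,4): no bracket -> illegal
(4,5): flips 1 -> legal
(5,1): flips 1 -> legal
(5,2): flips 3 -> legal
(5,3): no bracket -> illegal
W mobility = 10

Answer: B=10 W=10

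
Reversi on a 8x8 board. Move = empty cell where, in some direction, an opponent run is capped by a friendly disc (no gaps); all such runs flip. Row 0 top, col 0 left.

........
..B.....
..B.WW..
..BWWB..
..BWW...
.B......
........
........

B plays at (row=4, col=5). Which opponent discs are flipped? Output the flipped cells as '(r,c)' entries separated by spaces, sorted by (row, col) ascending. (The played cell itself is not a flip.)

Dir NW: opp run (3,4), next='.' -> no flip
Dir N: first cell 'B' (not opp) -> no flip
Dir NE: first cell '.' (not opp) -> no flip
Dir W: opp run (4,4) (4,3) capped by B -> flip
Dir E: first cell '.' (not opp) -> no flip
Dir SW: first cell '.' (not opp) -> no flip
Dir S: first cell '.' (not opp) -> no flip
Dir SE: first cell '.' (not opp) -> no flip

Answer: (4,3) (4,4)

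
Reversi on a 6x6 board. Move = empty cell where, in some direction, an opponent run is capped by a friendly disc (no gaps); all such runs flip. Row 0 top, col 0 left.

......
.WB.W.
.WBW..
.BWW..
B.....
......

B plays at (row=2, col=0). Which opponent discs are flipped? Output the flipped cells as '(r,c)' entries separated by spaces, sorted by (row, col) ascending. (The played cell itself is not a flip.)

Answer: (2,1)

Derivation:
Dir NW: edge -> no flip
Dir N: first cell '.' (not opp) -> no flip
Dir NE: opp run (1,1), next='.' -> no flip
Dir W: edge -> no flip
Dir E: opp run (2,1) capped by B -> flip
Dir SW: edge -> no flip
Dir S: first cell '.' (not opp) -> no flip
Dir SE: first cell 'B' (not opp) -> no flip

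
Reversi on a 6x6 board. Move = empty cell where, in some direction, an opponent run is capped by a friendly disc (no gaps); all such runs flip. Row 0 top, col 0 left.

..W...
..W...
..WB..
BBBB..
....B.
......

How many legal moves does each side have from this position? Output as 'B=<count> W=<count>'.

-- B to move --
(0,1): flips 1 -> legal
(0,3): no bracket -> illegal
(1,1): flips 1 -> legal
(1,3): flips 1 -> legal
(2,1): flips 1 -> legal
B mobility = 4
-- W to move --
(1,3): no bracket -> illegal
(1,4): no bracket -> illegal
(2,0): no bracket -> illegal
(2,1): no bracket -> illegal
(2,4): flips 1 -> legal
(3,4): flips 1 -> legal
(3,5): no bracket -> illegal
(4,0): flips 1 -> legal
(4,1): no bracket -> illegal
(4,2): flips 1 -> legal
(4,3): no bracket -> illegal
(4,5): no bracket -> illegal
(5,3): no bracket -> illegal
(5,4): no bracket -> illegal
(5,5): flips 2 -> legal
W mobility = 5

Answer: B=4 W=5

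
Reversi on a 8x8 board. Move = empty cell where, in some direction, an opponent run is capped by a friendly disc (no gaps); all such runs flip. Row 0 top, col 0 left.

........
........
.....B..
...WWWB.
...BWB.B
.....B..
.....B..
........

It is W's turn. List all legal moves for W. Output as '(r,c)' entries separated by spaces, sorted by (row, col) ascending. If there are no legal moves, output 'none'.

(1,4): no bracket -> illegal
(1,5): flips 1 -> legal
(1,6): flips 1 -> legal
(2,4): no bracket -> illegal
(2,6): no bracket -> illegal
(2,7): no bracket -> illegal
(3,2): no bracket -> illegal
(3,7): flips 1 -> legal
(4,2): flips 1 -> legal
(4,6): flips 1 -> legal
(5,2): flips 1 -> legal
(5,3): flips 1 -> legal
(5,4): no bracket -> illegal
(5,6): flips 1 -> legal
(5,7): no bracket -> illegal
(6,4): no bracket -> illegal
(6,6): flips 1 -> legal
(7,4): no bracket -> illegal
(7,5): flips 3 -> legal
(7,6): no bracket -> illegal

Answer: (1,5) (1,6) (3,7) (4,2) (4,6) (5,2) (5,3) (5,6) (6,6) (7,5)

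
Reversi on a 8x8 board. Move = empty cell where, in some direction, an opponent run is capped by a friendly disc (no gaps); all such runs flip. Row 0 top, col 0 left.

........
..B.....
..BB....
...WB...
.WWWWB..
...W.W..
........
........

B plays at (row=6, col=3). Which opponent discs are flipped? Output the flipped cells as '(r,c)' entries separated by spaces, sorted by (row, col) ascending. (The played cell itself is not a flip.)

Dir NW: first cell '.' (not opp) -> no flip
Dir N: opp run (5,3) (4,3) (3,3) capped by B -> flip
Dir NE: first cell '.' (not opp) -> no flip
Dir W: first cell '.' (not opp) -> no flip
Dir E: first cell '.' (not opp) -> no flip
Dir SW: first cell '.' (not opp) -> no flip
Dir S: first cell '.' (not opp) -> no flip
Dir SE: first cell '.' (not opp) -> no flip

Answer: (3,3) (4,3) (5,3)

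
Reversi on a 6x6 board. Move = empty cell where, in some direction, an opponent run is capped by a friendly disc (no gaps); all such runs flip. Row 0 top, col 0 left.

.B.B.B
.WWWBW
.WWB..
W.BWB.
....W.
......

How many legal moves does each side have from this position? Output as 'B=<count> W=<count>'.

Answer: B=7 W=6

Derivation:
-- B to move --
(0,0): no bracket -> illegal
(0,2): flips 2 -> legal
(0,4): no bracket -> illegal
(1,0): flips 4 -> legal
(2,0): flips 2 -> legal
(2,4): no bracket -> illegal
(2,5): flips 1 -> legal
(3,1): flips 2 -> legal
(3,5): no bracket -> illegal
(4,0): no bracket -> illegal
(4,1): no bracket -> illegal
(4,2): no bracket -> illegal
(4,3): flips 1 -> legal
(4,5): no bracket -> illegal
(5,3): no bracket -> illegal
(5,4): flips 1 -> legal
(5,5): no bracket -> illegal
B mobility = 7
-- W to move --
(0,0): no bracket -> illegal
(0,2): no bracket -> illegal
(0,4): no bracket -> illegal
(1,0): no bracket -> illegal
(2,4): flips 2 -> legal
(2,5): no bracket -> illegal
(3,1): flips 1 -> legal
(3,5): flips 1 -> legal
(4,1): no bracket -> illegal
(4,2): flips 1 -> legal
(4,3): flips 1 -> legal
(4,5): flips 2 -> legal
W mobility = 6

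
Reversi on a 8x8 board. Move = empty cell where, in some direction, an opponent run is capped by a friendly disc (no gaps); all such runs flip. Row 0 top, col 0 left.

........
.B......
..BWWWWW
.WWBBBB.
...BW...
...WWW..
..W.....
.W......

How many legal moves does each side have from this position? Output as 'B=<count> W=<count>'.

-- B to move --
(1,2): flips 1 -> legal
(1,3): flips 2 -> legal
(1,4): flips 2 -> legal
(1,5): flips 2 -> legal
(1,6): flips 2 -> legal
(1,7): flips 1 -> legal
(2,0): no bracket -> illegal
(2,1): flips 1 -> legal
(3,0): flips 2 -> legal
(3,7): no bracket -> illegal
(4,0): flips 1 -> legal
(4,1): no bracket -> illegal
(4,2): flips 1 -> legal
(4,5): flips 1 -> legal
(4,6): no bracket -> illegal
(5,1): no bracket -> illegal
(5,2): no bracket -> illegal
(5,6): no bracket -> illegal
(6,0): no bracket -> illegal
(6,1): no bracket -> illegal
(6,3): flips 1 -> legal
(6,4): flips 2 -> legal
(6,5): flips 1 -> legal
(6,6): flips 2 -> legal
(7,0): no bracket -> illegal
(7,2): no bracket -> illegal
(7,3): no bracket -> illegal
B mobility = 15
-- W to move --
(0,0): flips 3 -> legal
(0,1): no bracket -> illegal
(0,2): no bracket -> illegal
(1,0): no bracket -> illegal
(1,2): flips 1 -> legal
(1,3): flips 1 -> legal
(2,0): no bracket -> illegal
(2,1): flips 1 -> legal
(3,7): flips 4 -> legal
(4,2): flips 2 -> legal
(4,5): flips 3 -> legal
(4,6): flips 2 -> legal
(4,7): flips 1 -> legal
(5,2): flips 2 -> legal
W mobility = 10

Answer: B=15 W=10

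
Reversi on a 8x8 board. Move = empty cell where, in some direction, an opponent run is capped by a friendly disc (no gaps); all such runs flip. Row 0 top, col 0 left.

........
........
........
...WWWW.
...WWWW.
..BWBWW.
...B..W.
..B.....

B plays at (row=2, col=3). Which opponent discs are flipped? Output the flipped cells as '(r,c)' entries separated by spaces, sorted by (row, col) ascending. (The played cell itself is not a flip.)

Answer: (3,3) (4,3) (5,3)

Derivation:
Dir NW: first cell '.' (not opp) -> no flip
Dir N: first cell '.' (not opp) -> no flip
Dir NE: first cell '.' (not opp) -> no flip
Dir W: first cell '.' (not opp) -> no flip
Dir E: first cell '.' (not opp) -> no flip
Dir SW: first cell '.' (not opp) -> no flip
Dir S: opp run (3,3) (4,3) (5,3) capped by B -> flip
Dir SE: opp run (3,4) (4,5) (5,6), next='.' -> no flip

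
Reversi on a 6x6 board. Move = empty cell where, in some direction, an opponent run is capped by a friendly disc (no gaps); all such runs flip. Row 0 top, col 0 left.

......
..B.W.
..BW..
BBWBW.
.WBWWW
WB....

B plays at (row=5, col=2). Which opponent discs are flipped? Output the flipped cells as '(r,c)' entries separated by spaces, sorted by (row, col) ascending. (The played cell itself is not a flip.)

Answer: (4,1)

Derivation:
Dir NW: opp run (4,1) capped by B -> flip
Dir N: first cell 'B' (not opp) -> no flip
Dir NE: opp run (4,3) (3,4), next='.' -> no flip
Dir W: first cell 'B' (not opp) -> no flip
Dir E: first cell '.' (not opp) -> no flip
Dir SW: edge -> no flip
Dir S: edge -> no flip
Dir SE: edge -> no flip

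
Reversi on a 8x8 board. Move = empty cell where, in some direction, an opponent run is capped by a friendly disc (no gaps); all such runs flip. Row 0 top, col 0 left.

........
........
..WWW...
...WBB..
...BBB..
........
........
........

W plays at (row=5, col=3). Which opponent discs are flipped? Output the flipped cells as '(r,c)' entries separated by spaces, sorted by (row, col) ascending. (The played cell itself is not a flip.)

Dir NW: first cell '.' (not opp) -> no flip
Dir N: opp run (4,3) capped by W -> flip
Dir NE: opp run (4,4) (3,5), next='.' -> no flip
Dir W: first cell '.' (not opp) -> no flip
Dir E: first cell '.' (not opp) -> no flip
Dir SW: first cell '.' (not opp) -> no flip
Dir S: first cell '.' (not opp) -> no flip
Dir SE: first cell '.' (not opp) -> no flip

Answer: (4,3)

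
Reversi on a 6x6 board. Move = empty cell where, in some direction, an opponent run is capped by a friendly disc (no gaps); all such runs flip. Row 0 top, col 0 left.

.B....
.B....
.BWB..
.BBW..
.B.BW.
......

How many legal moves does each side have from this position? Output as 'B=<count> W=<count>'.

Answer: B=5 W=8

Derivation:
-- B to move --
(1,2): flips 1 -> legal
(1,3): flips 1 -> legal
(2,4): no bracket -> illegal
(3,4): flips 1 -> legal
(3,5): no bracket -> illegal
(4,2): no bracket -> illegal
(4,5): flips 1 -> legal
(5,3): no bracket -> illegal
(5,4): no bracket -> illegal
(5,5): flips 3 -> legal
B mobility = 5
-- W to move --
(0,0): flips 1 -> legal
(0,2): no bracket -> illegal
(1,0): no bracket -> illegal
(1,2): no bracket -> illegal
(1,3): flips 1 -> legal
(1,4): no bracket -> illegal
(2,0): flips 1 -> legal
(2,4): flips 1 -> legal
(3,0): flips 2 -> legal
(3,4): no bracket -> illegal
(4,0): flips 1 -> legal
(4,2): flips 2 -> legal
(5,0): no bracket -> illegal
(5,1): no bracket -> illegal
(5,2): no bracket -> illegal
(5,3): flips 1 -> legal
(5,4): no bracket -> illegal
W mobility = 8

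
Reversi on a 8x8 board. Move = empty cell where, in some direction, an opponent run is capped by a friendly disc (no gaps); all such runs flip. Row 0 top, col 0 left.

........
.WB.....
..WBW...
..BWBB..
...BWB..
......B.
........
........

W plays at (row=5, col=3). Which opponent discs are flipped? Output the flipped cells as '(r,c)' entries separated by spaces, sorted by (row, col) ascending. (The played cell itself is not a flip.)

Answer: (4,3)

Derivation:
Dir NW: first cell '.' (not opp) -> no flip
Dir N: opp run (4,3) capped by W -> flip
Dir NE: first cell 'W' (not opp) -> no flip
Dir W: first cell '.' (not opp) -> no flip
Dir E: first cell '.' (not opp) -> no flip
Dir SW: first cell '.' (not opp) -> no flip
Dir S: first cell '.' (not opp) -> no flip
Dir SE: first cell '.' (not opp) -> no flip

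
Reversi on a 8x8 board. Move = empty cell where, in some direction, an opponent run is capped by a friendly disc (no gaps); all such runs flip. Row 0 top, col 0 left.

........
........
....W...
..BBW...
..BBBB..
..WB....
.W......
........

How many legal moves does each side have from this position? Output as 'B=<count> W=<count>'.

-- B to move --
(1,3): no bracket -> illegal
(1,4): flips 2 -> legal
(1,5): flips 1 -> legal
(2,3): flips 1 -> legal
(2,5): flips 1 -> legal
(3,5): flips 1 -> legal
(4,1): no bracket -> illegal
(5,0): no bracket -> illegal
(5,1): flips 1 -> legal
(6,0): no bracket -> illegal
(6,2): flips 1 -> legal
(6,3): no bracket -> illegal
(7,0): flips 2 -> legal
(7,1): no bracket -> illegal
(7,2): no bracket -> illegal
B mobility = 8
-- W to move --
(2,1): no bracket -> illegal
(2,2): flips 2 -> legal
(2,3): no bracket -> illegal
(3,1): flips 2 -> legal
(3,5): no bracket -> illegal
(3,6): no bracket -> illegal
(4,1): no bracket -> illegal
(4,6): no bracket -> illegal
(5,1): flips 2 -> legal
(5,4): flips 2 -> legal
(5,5): no bracket -> illegal
(5,6): flips 1 -> legal
(6,2): no bracket -> illegal
(6,3): no bracket -> illegal
(6,4): no bracket -> illegal
W mobility = 5

Answer: B=8 W=5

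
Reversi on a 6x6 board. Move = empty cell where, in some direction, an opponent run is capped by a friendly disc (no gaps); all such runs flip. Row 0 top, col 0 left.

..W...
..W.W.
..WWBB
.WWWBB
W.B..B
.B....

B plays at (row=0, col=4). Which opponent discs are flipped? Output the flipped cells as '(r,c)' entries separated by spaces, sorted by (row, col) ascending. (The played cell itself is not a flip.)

Answer: (1,4)

Derivation:
Dir NW: edge -> no flip
Dir N: edge -> no flip
Dir NE: edge -> no flip
Dir W: first cell '.' (not opp) -> no flip
Dir E: first cell '.' (not opp) -> no flip
Dir SW: first cell '.' (not opp) -> no flip
Dir S: opp run (1,4) capped by B -> flip
Dir SE: first cell '.' (not opp) -> no flip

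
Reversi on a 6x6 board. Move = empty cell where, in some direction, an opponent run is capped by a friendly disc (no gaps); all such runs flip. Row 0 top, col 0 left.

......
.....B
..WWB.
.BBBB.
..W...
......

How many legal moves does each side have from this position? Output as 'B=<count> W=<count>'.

Answer: B=8 W=7

Derivation:
-- B to move --
(1,1): flips 1 -> legal
(1,2): flips 2 -> legal
(1,3): flips 2 -> legal
(1,4): flips 1 -> legal
(2,1): flips 2 -> legal
(4,1): no bracket -> illegal
(4,3): no bracket -> illegal
(5,1): flips 1 -> legal
(5,2): flips 1 -> legal
(5,3): flips 1 -> legal
B mobility = 8
-- W to move --
(0,4): no bracket -> illegal
(0,5): no bracket -> illegal
(1,3): no bracket -> illegal
(1,4): no bracket -> illegal
(2,0): flips 1 -> legal
(2,1): no bracket -> illegal
(2,5): flips 1 -> legal
(3,0): no bracket -> illegal
(3,5): no bracket -> illegal
(4,0): flips 1 -> legal
(4,1): flips 1 -> legal
(4,3): flips 1 -> legal
(4,4): flips 1 -> legal
(4,5): flips 1 -> legal
W mobility = 7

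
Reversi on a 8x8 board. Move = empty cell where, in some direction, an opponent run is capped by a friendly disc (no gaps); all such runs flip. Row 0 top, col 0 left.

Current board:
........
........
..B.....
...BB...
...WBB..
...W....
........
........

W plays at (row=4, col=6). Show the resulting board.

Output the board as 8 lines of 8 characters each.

Place W at (4,6); scan 8 dirs for brackets.
Dir NW: first cell '.' (not opp) -> no flip
Dir N: first cell '.' (not opp) -> no flip
Dir NE: first cell '.' (not opp) -> no flip
Dir W: opp run (4,5) (4,4) capped by W -> flip
Dir E: first cell '.' (not opp) -> no flip
Dir SW: first cell '.' (not opp) -> no flip
Dir S: first cell '.' (not opp) -> no flip
Dir SE: first cell '.' (not opp) -> no flip
All flips: (4,4) (4,5)

Answer: ........
........
..B.....
...BB...
...WWWW.
...W....
........
........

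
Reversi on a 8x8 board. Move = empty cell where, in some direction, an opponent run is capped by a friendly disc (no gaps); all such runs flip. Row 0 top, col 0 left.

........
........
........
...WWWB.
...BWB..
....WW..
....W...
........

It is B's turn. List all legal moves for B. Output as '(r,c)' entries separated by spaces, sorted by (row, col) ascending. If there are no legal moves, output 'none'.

Answer: (2,3) (2,5) (3,2) (6,3) (6,5)

Derivation:
(2,2): no bracket -> illegal
(2,3): flips 2 -> legal
(2,4): no bracket -> illegal
(2,5): flips 2 -> legal
(2,6): no bracket -> illegal
(3,2): flips 3 -> legal
(4,2): no bracket -> illegal
(4,6): no bracket -> illegal
(5,3): no bracket -> illegal
(5,6): no bracket -> illegal
(6,3): flips 1 -> legal
(6,5): flips 2 -> legal
(6,6): no bracket -> illegal
(7,3): no bracket -> illegal
(7,4): no bracket -> illegal
(7,5): no bracket -> illegal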